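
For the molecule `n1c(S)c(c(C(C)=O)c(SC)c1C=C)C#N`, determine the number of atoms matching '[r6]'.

The query [r6] means: r6 matches atoms in a six-membered ring.
Check the 16 heavy atoms by environment: 1× n (aromatic, in 6-ring) → match; 5× c (aromatic, in 6-ring) → match; 6× C (acyclic) → no; 2× S (acyclic) → no; 1× N (acyclic) → no; 1× O (acyclic) → no.
Summing the matching environments: 1 + 5 = 6 matching atoms.

6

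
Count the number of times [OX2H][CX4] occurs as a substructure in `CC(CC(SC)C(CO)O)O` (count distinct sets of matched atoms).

[OX2H][CX4] is the SMARTS for an aliphatic alcohol: a hydroxyl oxygen bound to an sp3 (X4) carbon.
The molecule carries 3 separate instances of a hydroxyl group (-OH) meeting every constraint; each maps to a distinct set of atoms, giving 3 matches.

3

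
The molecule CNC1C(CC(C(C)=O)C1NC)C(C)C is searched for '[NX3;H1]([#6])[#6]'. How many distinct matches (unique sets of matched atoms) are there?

[NX3;H1]([#6])[#6] is the SMARTS for a secondary amine: a trivalent nitrogen with one H, bonded to two carbons.
The molecule carries 2 separate instances of an N-methylamino group (-NHCH3) meeting every constraint; each maps to a distinct set of atoms, giving 2 matches.

2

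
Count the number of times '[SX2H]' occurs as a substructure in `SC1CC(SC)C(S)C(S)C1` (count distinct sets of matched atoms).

3

[SX2H] is the SMARTS for a thiol: an aliphatic sulfur with two connections, one being H.
The molecule carries 3 separate instances of a thiol (-SH) meeting every constraint; each maps to a distinct set of atoms, giving 3 matches.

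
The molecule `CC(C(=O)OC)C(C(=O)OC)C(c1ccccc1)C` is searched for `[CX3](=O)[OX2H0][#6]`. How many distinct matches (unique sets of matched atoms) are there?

2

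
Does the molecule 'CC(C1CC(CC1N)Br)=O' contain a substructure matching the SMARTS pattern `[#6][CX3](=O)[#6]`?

Yes

The pattern [#6][CX3](=O)[#6] describes a carbonyl carbon (no H) flanked by two carbons — a ketone.
The molecule carries an acetyl/ketone group (-C(=O)CH3), whose atoms satisfy every constraint of the query, so the pattern matches.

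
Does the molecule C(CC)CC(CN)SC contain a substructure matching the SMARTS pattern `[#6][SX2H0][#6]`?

Yes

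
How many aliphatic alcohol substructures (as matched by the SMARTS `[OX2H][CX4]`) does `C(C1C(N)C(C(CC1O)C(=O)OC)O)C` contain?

2

[OX2H][CX4] is the SMARTS for an aliphatic alcohol: a hydroxyl oxygen bound to an sp3 (X4) carbon.
The molecule carries 2 separate instances of a hydroxyl group (-OH) meeting every constraint; each maps to a distinct set of atoms, giving 2 matches.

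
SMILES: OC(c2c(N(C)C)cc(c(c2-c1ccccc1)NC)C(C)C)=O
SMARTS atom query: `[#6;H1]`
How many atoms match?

The query [#6;H1] means: any carbon bearing exactly one hydrogen.
Check the 23 heavy atoms by environment: 6× c (aromatic, H0) → no; 6× c (aromatic, H1) → match; 1× C (H1) → match; 5× C (H3) → no; 1× N (H0) → no; 1× N (H1) → no; 1× C (H0) → no; 1× O (H0) → no; 1× O (H1) → no.
Summing the matching environments: 6 + 1 = 7 matching atoms.

7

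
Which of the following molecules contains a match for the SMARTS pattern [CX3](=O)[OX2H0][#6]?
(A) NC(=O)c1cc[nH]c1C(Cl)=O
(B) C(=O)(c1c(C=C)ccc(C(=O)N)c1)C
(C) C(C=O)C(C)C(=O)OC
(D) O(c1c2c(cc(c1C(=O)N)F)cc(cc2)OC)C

[CX3](=O)[OX2H0][#6] describes a carbonyl carbon bonded to an oxygen that is itself bonded to carbon (no H on that O) (an ester).
(A) has a primary amide (-C(=O)NH2) but the carbonyl is bonded to N, not to an O-C linkage.
(B) has a primary amide (-C(=O)NH2) but the carbonyl is bonded to N, not to an O-C linkage.
(C) contains a methyl-ester group (-C(=O)OCH3), which satisfies every atom and bond constraint.
(D) has a methoxy ether (-OCH3) but the ether oxygen is not adjacent to a C=O carbon.
So the answer is (C).

C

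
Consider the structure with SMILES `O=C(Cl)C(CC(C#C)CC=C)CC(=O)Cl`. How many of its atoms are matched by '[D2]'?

5

The query [D2] means: atom with exactly two heavy-atom neighbours.
Check the 15 heavy atoms by environment: 5× C (D2) → match; 4× C (D3) → no; 2× O (D1) → no; 2× Cl (D1) → no; 2× C (D1) → no.
That gives 5 matching atoms.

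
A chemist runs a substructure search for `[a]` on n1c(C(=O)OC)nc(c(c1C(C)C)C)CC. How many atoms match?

6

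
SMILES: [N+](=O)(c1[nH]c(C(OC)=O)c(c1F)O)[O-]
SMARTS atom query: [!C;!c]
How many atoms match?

The query [!C;!c] means: neither aliphatic nor aromatic carbon — same as [!#6].
Check the 14 heavy atoms by environment: 1× n (aromatic) → match; 4× c (aromatic) → no; 4× O → match; 1× N (charge +1) → match; 1× O (charge -1) → match; 1× F → match; 2× C → no.
Summing the matching environments: 1 + 4 + 1 + 1 + 1 = 8 matching atoms.

8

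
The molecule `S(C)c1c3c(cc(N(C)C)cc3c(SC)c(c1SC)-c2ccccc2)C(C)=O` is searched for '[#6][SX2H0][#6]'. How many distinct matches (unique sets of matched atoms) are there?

[#6][SX2H0][#6] is the SMARTS for a thioether: an aliphatic sulfur bridging two carbons with no H on the sulfur.
The molecule carries 3 separate instances of a methylthio ether (-SCH3) meeting every constraint; each maps to a distinct set of atoms, giving 3 matches.

3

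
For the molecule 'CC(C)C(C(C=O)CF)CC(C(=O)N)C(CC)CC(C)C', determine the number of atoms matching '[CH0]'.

1

The query [CH0] means: aliphatic carbon with no attached hydrogen.
Check the 21 heavy atoms by environment: 4× C (H2) → no; 7× C (H1) → no; 5× C (H3) → no; 2× O (H0) → no; 1× C (H0) → match; 1× N (H2) → no; 1× F (H0) → no.
That gives 1 matching atom.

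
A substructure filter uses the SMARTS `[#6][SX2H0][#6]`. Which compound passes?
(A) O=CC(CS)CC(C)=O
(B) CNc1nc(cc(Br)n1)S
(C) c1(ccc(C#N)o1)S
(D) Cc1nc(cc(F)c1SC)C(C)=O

D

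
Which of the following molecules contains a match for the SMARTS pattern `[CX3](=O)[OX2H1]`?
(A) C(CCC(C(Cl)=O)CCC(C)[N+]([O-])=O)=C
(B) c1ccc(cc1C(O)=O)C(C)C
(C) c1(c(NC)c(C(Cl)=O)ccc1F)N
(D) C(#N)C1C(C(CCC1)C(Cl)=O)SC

[CX3](=O)[OX2H1] describes an sp2 carbon double-bonded to O and single-bonded to an -OH oxygen (a carboxylic acid).
(A) has an acyl chloride (-C(=O)Cl) but the carbonyl is bonded to Cl, not to an -OH oxygen.
(B) contains a carboxylic acid group (-C(=O)OH), which satisfies every atom and bond constraint.
(C) has an acyl chloride (-C(=O)Cl) but the carbonyl is bonded to Cl, not to an -OH oxygen.
(D) has an acyl chloride (-C(=O)Cl) but the carbonyl is bonded to Cl, not to an -OH oxygen.
So the answer is (B).

B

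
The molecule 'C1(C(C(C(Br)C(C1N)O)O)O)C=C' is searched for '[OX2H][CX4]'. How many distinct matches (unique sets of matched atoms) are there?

[OX2H][CX4] is the SMARTS for an aliphatic alcohol: a hydroxyl oxygen bound to an sp3 (X4) carbon.
The molecule carries 3 separate instances of a hydroxyl group (-OH) meeting every constraint; each maps to a distinct set of atoms, giving 3 matches.

3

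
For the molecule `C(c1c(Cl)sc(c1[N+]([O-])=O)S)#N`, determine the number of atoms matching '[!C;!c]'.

7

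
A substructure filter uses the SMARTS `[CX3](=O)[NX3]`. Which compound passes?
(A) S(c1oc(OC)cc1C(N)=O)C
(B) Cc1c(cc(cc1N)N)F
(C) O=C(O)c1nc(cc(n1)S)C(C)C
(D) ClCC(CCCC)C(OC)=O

[CX3](=O)[NX3] describes a carbonyl carbon bonded to a trivalent nitrogen (an amide).
(A) contains a primary amide (-C(=O)NH2), which satisfies every atom and bond constraint.
(B) has a primary amino group (-NH2) but the -NH2 is not attached to a carbonyl carbon.
(C) has a carboxylic acid group (-C(=O)OH) but the carbonyl is bonded to O, not to an NX3 nitrogen.
(D) has a methyl-ester group (-C(=O)OCH3) but the carbonyl is bonded to O, not to an NX3 nitrogen.
So the answer is (A).

A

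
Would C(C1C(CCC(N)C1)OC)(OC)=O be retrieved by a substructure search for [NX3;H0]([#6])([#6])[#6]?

No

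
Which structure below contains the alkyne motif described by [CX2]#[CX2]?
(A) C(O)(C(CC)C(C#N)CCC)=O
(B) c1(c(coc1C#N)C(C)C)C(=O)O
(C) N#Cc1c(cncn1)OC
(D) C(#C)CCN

D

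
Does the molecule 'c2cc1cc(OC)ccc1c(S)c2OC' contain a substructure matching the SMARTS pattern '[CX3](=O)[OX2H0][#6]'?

No

The pattern [CX3](=O)[OX2H0][#6] describes a carbonyl carbon bonded to an oxygen that is itself bonded to carbon (no H on that O) — an ester.
The closest candidate here is a methoxy ether (-OCH3), but the ether oxygen is not adjacent to a C=O carbon. No other fragment satisfies the full query, so there is no match.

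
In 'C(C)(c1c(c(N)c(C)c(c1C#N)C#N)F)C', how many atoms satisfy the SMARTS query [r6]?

6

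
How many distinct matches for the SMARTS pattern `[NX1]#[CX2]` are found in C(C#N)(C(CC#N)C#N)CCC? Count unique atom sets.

3

[NX1]#[CX2] is the SMARTS for a nitrile: a nitrogen triple-bonded to a two-connected carbon.
The molecule carries 3 separate instances of a nitrile (-C#N) meeting every constraint; each maps to a distinct set of atoms, giving 3 matches.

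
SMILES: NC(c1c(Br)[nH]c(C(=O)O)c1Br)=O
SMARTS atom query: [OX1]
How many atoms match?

2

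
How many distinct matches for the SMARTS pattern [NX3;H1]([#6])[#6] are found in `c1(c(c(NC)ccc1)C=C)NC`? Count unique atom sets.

2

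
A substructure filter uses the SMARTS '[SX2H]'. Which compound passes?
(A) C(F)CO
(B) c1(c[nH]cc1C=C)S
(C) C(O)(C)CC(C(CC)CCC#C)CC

B

[SX2H] describes an aliphatic sulfur with two connections, one being H (a thiol).
(A) has a hydroxyl group (-OH) but it is an -OH, not an -SH.
(B) contains a thiol (-SH), which satisfies every atom and bond constraint.
(C) has a hydroxyl group (-OH) but it is an -OH, not an -SH.
So the answer is (B).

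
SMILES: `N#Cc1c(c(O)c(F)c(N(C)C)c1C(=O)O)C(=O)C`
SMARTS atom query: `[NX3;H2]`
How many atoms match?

0

Check the 19 heavy atoms by environment: 6× c (aromatic, H0, X3) → no; 1× F (H0, X1) → no; 2× O (H1, X2) → no; 2× C (H0, X3) → no; 2× O (H0, X1) → no; 3× C (H3, X4) → no; 1× C (H0, X2) → no; 1× N (H0, X1) → no; 1× N (H0, X3) → no.
No environment satisfies the query, so 0 matching atoms.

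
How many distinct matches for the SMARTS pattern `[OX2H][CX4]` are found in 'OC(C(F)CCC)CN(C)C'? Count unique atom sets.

1

[OX2H][CX4] is the SMARTS for an aliphatic alcohol: a hydroxyl oxygen bound to an sp3 (X4) carbon.
Exactly one fragment in the molecule meets all constraints, giving 1 match.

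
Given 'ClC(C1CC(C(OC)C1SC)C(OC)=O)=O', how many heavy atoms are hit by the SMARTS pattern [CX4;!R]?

3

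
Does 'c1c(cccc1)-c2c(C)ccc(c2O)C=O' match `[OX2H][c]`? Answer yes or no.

Yes

The pattern [OX2H][c] describes a hydroxyl oxygen attached to an aromatic carbon — a phenol.
The molecule carries a hydroxyl group (-OH), whose atoms satisfy every constraint of the query, so the pattern matches.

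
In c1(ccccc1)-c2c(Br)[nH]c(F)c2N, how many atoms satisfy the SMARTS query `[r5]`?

5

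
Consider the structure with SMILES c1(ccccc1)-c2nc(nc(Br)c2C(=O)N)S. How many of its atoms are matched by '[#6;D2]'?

5

The query [#6;D2] means: any carbon bonded to exactly two heavy atoms.
Check the 17 heavy atoms by environment: 2× n (aromatic, D2) → no; 5× c (aromatic, D3) → no; 1× C (D3) → no; 1× O (D1) → no; 1× N (D1) → no; 1× S (D1) → no; 5× c (aromatic, D2) → match; 1× Br (D1) → no.
That gives 5 matching atoms.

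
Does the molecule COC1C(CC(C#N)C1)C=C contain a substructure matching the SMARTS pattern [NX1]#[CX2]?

Yes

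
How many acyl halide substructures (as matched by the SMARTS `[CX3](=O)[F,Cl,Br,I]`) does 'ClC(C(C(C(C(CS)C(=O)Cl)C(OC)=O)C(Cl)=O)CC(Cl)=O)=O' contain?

4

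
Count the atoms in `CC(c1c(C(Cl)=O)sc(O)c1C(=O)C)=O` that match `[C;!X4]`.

3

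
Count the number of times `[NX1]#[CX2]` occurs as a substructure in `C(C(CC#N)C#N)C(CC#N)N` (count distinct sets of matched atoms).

3

[NX1]#[CX2] is the SMARTS for a nitrile: a nitrogen triple-bonded to a two-connected carbon.
The molecule carries 3 separate instances of a nitrile (-C#N) meeting every constraint; each maps to a distinct set of atoms, giving 3 matches.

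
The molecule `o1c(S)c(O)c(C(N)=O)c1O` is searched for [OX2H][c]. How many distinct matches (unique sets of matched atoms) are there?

2

[OX2H][c] is the SMARTS for a phenol: a hydroxyl oxygen attached to an aromatic carbon.
The molecule carries 2 separate instances of a hydroxyl group (-OH) meeting every constraint; each maps to a distinct set of atoms, giving 2 matches.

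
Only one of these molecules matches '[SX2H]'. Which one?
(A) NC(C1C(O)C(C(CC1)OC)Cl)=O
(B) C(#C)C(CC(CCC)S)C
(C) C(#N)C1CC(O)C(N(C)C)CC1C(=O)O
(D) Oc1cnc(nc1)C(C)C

B

[SX2H] describes an aliphatic sulfur with two connections, one being H (a thiol).
(A) has a hydroxyl group (-OH) but it is an -OH, not an -SH.
(B) contains a thiol (-SH), which satisfies every atom and bond constraint.
(C) has a hydroxyl group (-OH) but it is an -OH, not an -SH.
(D) has a hydroxyl group (-OH) but it is an -OH, not an -SH.
So the answer is (B).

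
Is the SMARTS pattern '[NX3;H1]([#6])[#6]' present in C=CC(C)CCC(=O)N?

The pattern [NX3;H1]([#6])[#6] describes a trivalent nitrogen with one H, bonded to two carbons — a secondary amine.
The closest candidate here is a primary amide (-C(=O)NH2), but the -C(=O)NH2 nitrogen has H2, not H1. No other fragment satisfies the full query, so there is no match.

No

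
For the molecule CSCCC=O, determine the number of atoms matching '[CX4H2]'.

2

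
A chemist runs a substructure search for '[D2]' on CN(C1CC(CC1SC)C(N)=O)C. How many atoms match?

3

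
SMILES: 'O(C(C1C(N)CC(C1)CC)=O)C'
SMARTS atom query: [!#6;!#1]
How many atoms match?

3

The query [!#6;!#1] means: not carbon and not hydrogen — any heteroatom.
Check the 12 heavy atoms by environment: 9× C → no; 2× O → match; 1× N → match.
Summing the matching environments: 2 + 1 = 3 matching atoms.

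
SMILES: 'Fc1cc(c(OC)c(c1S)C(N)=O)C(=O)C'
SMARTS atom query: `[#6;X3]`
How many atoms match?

8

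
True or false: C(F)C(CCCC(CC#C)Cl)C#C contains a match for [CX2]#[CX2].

True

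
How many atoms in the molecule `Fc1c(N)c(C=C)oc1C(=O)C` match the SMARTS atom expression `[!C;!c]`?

4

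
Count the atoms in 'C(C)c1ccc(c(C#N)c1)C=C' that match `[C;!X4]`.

The query [C;!X4] means: aliphatic carbon that does not have four total connections.
Check the 12 heavy atoms by environment: 6× c (aromatic, X3) → no; 1× C (X2) → match; 1× N (X1) → no; 2× C (X3) → match; 2× C (X4) → no.
Summing the matching environments: 1 + 2 = 3 matching atoms.

3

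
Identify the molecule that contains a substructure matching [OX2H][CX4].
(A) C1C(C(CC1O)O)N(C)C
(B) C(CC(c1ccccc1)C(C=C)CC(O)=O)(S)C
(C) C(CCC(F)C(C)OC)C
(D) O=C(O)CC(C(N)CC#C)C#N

A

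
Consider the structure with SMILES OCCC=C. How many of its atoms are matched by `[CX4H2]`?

The query [CX4H2] means: sp3 carbon (X4) with exactly two hydrogens.
Check the 5 heavy atoms by environment: 2× C (H2, X4) → match; 1× O (H1, X2) → no; 1× C (H1, X3) → no; 1× C (H2, X3) → no.
That gives 2 matching atoms.

2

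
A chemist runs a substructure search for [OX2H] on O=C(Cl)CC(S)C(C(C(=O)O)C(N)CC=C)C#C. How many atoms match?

1

The query [OX2H] means: aliphatic oxygen with two connections, one of which is H — an -OH oxygen.
Check the 18 heavy atoms by environment: 2× C (H2, X4) → no; 4× C (H1, X4) → no; 1× N (H2, X3) → no; 1× C (H0, X2) → no; 1× C (H1, X2) → no; 2× C (H0, X3) → no; 2× O (H0, X1) → no; 1× Cl (H0, X1) → no; 1× C (H1, X3) → no; 1× C (H2, X3) → no; 1× O (H1, X2) → match; 1× S (H1, X2) → no.
That gives 1 matching atom.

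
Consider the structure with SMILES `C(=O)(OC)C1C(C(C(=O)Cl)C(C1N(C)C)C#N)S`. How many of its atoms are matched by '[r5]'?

The query [r5] means: r5 matches atoms in a five-membered ring.
Check the 18 heavy atoms by environment: 5× C (in 5-ring) → match; 1× S (acyclic) → no; 6× C (acyclic) → no; 2× N (acyclic) → no; 3× O (acyclic) → no; 1× Cl (acyclic) → no.
That gives 5 matching atoms.

5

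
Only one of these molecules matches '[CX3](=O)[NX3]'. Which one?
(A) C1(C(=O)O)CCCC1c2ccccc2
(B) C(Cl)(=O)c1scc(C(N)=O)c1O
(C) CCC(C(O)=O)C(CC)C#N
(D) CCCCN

[CX3](=O)[NX3] describes a carbonyl carbon bonded to a trivalent nitrogen (an amide).
(A) has a carboxylic acid group (-C(=O)OH) but the carbonyl is bonded to O, not to an NX3 nitrogen.
(B) contains a primary amide (-C(=O)NH2), which satisfies every atom and bond constraint.
(C) has a nitrile (-C#N) but the nitrile N is NX1 (triple-bonded), not NX3.
(D) has a primary amino group (-NH2) but the -NH2 is not attached to a carbonyl carbon.
So the answer is (B).

B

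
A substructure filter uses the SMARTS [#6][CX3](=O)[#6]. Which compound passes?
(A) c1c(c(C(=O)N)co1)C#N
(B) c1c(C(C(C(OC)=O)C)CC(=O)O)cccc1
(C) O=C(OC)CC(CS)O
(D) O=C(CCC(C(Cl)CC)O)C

[#6][CX3](=O)[#6] describes a carbonyl carbon (no H) flanked by two carbons (a ketone).
(A) has a primary amide (-C(=O)NH2) but one neighbour of the carbonyl carbon is N, not C.
(B) has a methyl-ester group (-C(=O)OCH3) but one neighbour of the carbonyl carbon is O, not C.
(C) has a methyl-ester group (-C(=O)OCH3) but one neighbour of the carbonyl carbon is O, not C.
(D) contains an acetyl/ketone group (-C(=O)CH3), which satisfies every atom and bond constraint.
So the answer is (D).

D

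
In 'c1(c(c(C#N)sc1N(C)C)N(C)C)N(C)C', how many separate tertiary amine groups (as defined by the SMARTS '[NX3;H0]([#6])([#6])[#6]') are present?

3

[NX3;H0]([#6])([#6])[#6] is the SMARTS for a tertiary amine: a trivalent nitrogen with no H, bonded to three carbons.
The molecule carries 3 separate instances of a dimethylamino group (-N(CH3)2) meeting every constraint; each maps to a distinct set of atoms, giving 3 matches.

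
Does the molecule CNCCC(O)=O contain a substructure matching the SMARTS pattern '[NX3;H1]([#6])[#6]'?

Yes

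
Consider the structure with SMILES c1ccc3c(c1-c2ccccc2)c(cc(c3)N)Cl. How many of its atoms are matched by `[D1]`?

2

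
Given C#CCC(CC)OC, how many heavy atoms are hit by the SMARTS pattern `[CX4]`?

5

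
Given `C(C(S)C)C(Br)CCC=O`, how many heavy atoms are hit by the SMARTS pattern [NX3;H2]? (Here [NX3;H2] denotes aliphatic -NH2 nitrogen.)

Check the 10 heavy atoms by environment: 3× C (H2, X4) → no; 2× C (H1, X4) → no; 1× C (H3, X4) → no; 1× C (H1, X3) → no; 1× O (H0, X1) → no; 1× S (H1, X2) → no; 1× Br (H0, X1) → no.
No environment satisfies the query, so 0 matching atoms.

0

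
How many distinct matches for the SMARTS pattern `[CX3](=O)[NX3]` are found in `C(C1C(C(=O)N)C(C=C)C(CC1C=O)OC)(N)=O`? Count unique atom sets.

[CX3](=O)[NX3] is the SMARTS for an amide: a carbonyl carbon bonded to a trivalent nitrogen.
The molecule carries 2 separate instances of a primary amide (-C(=O)NH2) meeting every constraint; each maps to a distinct set of atoms, giving 2 matches.

2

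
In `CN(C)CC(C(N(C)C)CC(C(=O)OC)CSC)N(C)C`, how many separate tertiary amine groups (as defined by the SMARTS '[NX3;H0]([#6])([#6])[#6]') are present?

[NX3;H0]([#6])([#6])[#6] is the SMARTS for a tertiary amine: a trivalent nitrogen with no H, bonded to three carbons.
The molecule carries 3 separate instances of a dimethylamino group (-N(CH3)2) meeting every constraint; each maps to a distinct set of atoms, giving 3 matches.

3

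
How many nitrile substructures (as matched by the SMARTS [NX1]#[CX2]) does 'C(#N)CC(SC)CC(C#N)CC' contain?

2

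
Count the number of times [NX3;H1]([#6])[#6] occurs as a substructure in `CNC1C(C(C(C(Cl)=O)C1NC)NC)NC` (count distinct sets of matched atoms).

4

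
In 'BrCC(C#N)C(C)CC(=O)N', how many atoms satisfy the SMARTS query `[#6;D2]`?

Check the 11 heavy atoms by environment: 3× C (D2) → match; 3× C (D3) → no; 1× O (D1) → no; 2× N (D1) → no; 1× Br (D1) → no; 1× C (D1) → no.
That gives 3 matching atoms.

3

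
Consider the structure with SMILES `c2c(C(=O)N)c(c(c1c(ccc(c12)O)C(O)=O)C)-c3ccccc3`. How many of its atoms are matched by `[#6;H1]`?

8

The query [#6;H1] means: any carbon bearing exactly one hydrogen.
Check the 24 heavy atoms by environment: 8× c (aromatic, H0) → no; 8× c (aromatic, H1) → match; 2× C (H0) → no; 2× O (H0) → no; 2× O (H1) → no; 1× N (H2) → no; 1× C (H3) → no.
That gives 8 matching atoms.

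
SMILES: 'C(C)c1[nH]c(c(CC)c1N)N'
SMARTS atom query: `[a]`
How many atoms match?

The query [a] means: a matches any aromatic atom.
Check the 11 heavy atoms by environment: 1× n (aromatic) → match; 4× c (aromatic) → match; 4× C → no; 2× N → no.
Summing the matching environments: 1 + 4 = 5 matching atoms.

5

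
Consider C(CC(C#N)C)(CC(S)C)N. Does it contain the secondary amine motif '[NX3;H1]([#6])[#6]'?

No

The pattern [NX3;H1]([#6])[#6] describes a trivalent nitrogen with one H, bonded to two carbons — a secondary amine.
The closest candidate here is a primary amino group (-NH2), but the nitrogen has H2 and only one carbon neighbour. No other fragment satisfies the full query, so there is no match.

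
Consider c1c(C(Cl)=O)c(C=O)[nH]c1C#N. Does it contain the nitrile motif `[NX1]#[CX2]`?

Yes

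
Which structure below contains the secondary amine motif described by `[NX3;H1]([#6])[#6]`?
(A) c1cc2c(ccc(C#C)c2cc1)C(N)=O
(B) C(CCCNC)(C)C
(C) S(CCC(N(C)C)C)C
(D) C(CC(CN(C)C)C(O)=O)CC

[NX3;H1]([#6])[#6] describes a trivalent nitrogen with one H, bonded to two carbons (a secondary amine).
(A) has a primary amide (-C(=O)NH2) but the -C(=O)NH2 nitrogen has H2, not H1.
(B) contains an N-methylamino group (-NHCH3), which satisfies every atom and bond constraint.
(C) has a dimethylamino group (-N(CH3)2) but the nitrogen has H0, not H1.
(D) has a dimethylamino group (-N(CH3)2) but the nitrogen has H0, not H1.
So the answer is (B).

B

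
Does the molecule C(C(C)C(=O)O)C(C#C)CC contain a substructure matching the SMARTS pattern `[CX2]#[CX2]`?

The pattern [CX2]#[CX2] describes a carbon-carbon triple bond — an alkyne.
The molecule carries an ethynyl group (-C#CH), whose atoms satisfy every constraint of the query, so the pattern matches.

Yes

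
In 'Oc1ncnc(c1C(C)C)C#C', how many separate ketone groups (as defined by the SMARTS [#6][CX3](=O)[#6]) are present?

[#6][CX3](=O)[#6] is the SMARTS for a ketone: a carbonyl carbon (no H) flanked by two carbons.
No fragment in the molecule satisfies every constraint, giving 0 matches.

0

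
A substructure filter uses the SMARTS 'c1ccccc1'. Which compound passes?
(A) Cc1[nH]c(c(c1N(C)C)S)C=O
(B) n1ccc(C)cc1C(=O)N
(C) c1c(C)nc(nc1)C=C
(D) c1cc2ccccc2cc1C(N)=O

c1ccccc1 describes six aromatic carbons in a ring (a benzene ring).
(A) has a methyl group (-CH3) but no six-membered all-carbon aromatic ring is present.
(B) has a methyl group (-CH3) but no six-membered all-carbon aromatic ring is present.
(C) has a methyl group (-CH3) but no six-membered all-carbon aromatic ring is present.
(D) contains the required atom environment, so the pattern matches.
So the answer is (D).

D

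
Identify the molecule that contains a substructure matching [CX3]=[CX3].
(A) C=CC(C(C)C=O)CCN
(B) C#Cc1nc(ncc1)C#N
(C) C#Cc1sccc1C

A

[CX3]=[CX3] describes a non-aromatic C=C double bond between two sp2 carbons (an alkene).
(A) contains a vinyl group (-CH=CH2), which satisfies every atom and bond constraint.
(B) has an ethynyl group (-C#CH) but the C-C bond is a triple bond, not a double bond.
(C) has an ethynyl group (-C#CH) but the C-C bond is a triple bond, not a double bond.
So the answer is (A).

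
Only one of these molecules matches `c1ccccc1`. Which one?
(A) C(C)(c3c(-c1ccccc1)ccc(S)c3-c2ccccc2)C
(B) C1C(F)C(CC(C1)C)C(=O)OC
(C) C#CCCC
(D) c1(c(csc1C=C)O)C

A

c1ccccc1 describes six aromatic carbons in a ring (a benzene ring).
(A) contains a phenyl ring, which satisfies every atom and bond constraint.
(B) has a methyl group (-CH3) but no six-membered all-carbon aromatic ring is present.
(C) has a methyl group (-CH3) but no six-membered all-carbon aromatic ring is present.
(D) has a methyl group (-CH3) but no six-membered all-carbon aromatic ring is present.
So the answer is (A).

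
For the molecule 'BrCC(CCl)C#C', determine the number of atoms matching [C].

5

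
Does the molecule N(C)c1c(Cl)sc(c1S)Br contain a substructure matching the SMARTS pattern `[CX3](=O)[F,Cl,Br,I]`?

No

The pattern [CX3](=O)[F,Cl,Br,I] describes a carbonyl carbon bonded to a halogen — an acyl halide.
The closest candidate here is a chloro substituent, but the Cl is not on a carbonyl carbon. No other fragment satisfies the full query, so there is no match.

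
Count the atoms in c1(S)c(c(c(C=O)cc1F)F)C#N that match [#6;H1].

The query [#6;H1] means: any carbon bearing exactly one hydrogen.
Check the 13 heavy atoms by environment: 5× c (aromatic, H0) → no; 1× c (aromatic, H1) → match; 1× C (H1) → match; 1× O (H0) → no; 2× F (H0) → no; 1× S (H1) → no; 1× C (H0) → no; 1× N (H0) → no.
Summing the matching environments: 1 + 1 = 2 matching atoms.

2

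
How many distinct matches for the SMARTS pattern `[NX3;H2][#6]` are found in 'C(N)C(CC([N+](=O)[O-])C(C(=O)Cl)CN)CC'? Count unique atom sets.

2

[NX3;H2][#6] is the SMARTS for a primary amine: a trivalent nitrogen with two H attached to carbon.
The molecule carries 2 separate instances of a primary amino group (-NH2) meeting every constraint; each maps to a distinct set of atoms, giving 2 matches.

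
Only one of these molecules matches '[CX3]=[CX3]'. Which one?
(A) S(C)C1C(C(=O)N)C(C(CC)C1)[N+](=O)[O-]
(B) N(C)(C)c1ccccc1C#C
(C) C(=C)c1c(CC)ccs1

[CX3]=[CX3] describes a non-aromatic C=C double bond between two sp2 carbons (an alkene).
(A) has an ethyl group (-CH2CH3) but its C-C bond is a single bond between CX4 carbons, not CX3=CX3.
(B) has an ethynyl group (-C#CH) but the C-C bond is a triple bond, not a double bond.
(C) contains a vinyl group (-CH=CH2), which satisfies every atom and bond constraint.
So the answer is (C).

C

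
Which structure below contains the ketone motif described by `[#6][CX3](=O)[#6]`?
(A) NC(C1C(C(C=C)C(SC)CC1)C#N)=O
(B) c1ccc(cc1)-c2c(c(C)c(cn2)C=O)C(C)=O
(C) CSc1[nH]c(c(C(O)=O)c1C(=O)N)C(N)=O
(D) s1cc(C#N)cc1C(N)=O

[#6][CX3](=O)[#6] describes a carbonyl carbon (no H) flanked by two carbons (a ketone).
(A) has a primary amide (-C(=O)NH2) but one neighbour of the carbonyl carbon is N, not C.
(B) contains an acetyl/ketone group (-C(=O)CH3), which satisfies every atom and bond constraint.
(C) has a primary amide (-C(=O)NH2) but one neighbour of the carbonyl carbon is N, not C.
(D) has a primary amide (-C(=O)NH2) but one neighbour of the carbonyl carbon is N, not C.
So the answer is (B).

B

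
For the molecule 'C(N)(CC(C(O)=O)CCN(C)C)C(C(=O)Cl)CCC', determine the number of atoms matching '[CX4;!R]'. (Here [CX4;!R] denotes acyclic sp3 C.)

The query [CX4;!R] means: aliphatic carbon with four total connections, not in a ring.
Check the 19 heavy atoms by environment: 11× C (X4, acyclic) → match; 2× N (X3, acyclic) → no; 2× C (X3, acyclic) → no; 2× O (X1, acyclic) → no; 1× Cl (X1, acyclic) → no; 1× O (X2, acyclic) → no.
That gives 11 matching atoms.

11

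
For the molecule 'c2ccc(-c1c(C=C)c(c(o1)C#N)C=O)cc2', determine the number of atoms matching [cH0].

5

The query [cH0] means: aromatic carbon with no attached hydrogen (substituted or ring-fusion).
Check the 17 heavy atoms by environment: 1× o (aromatic, H0) → no; 5× c (aromatic, H0) → match; 2× C (H1) → no; 1× C (H2) → no; 1× C (H0) → no; 1× N (H0) → no; 1× O (H0) → no; 5× c (aromatic, H1) → no.
That gives 5 matching atoms.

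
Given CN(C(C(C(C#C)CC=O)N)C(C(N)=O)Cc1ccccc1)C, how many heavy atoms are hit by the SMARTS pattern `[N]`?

3

The query [N] means: uppercase N matches aliphatic (non-aromatic) nitrogen only.
Check the 23 heavy atoms by environment: 12× C → no; 2× O → no; 3× N → match; 6× c (aromatic) → no.
That gives 3 matching atoms.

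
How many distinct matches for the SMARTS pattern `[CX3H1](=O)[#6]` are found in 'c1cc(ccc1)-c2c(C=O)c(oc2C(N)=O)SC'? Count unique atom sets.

[CX3H1](=O)[#6] is the SMARTS for an aldehyde: an sp2 carbon with one H, double-bonded to O and single-bonded to carbon.
Exactly one fragment in the molecule meets all constraints, giving 1 match.

1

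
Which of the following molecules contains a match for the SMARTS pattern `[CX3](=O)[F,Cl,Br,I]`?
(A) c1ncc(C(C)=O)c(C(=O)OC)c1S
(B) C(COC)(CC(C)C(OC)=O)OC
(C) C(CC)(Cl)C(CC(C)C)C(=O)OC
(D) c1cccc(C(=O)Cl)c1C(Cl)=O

D

[CX3](=O)[F,Cl,Br,I] describes a carbonyl carbon bonded to a halogen (an acyl halide).
(A) has a methyl-ester group (-C(=O)OCH3) but the carbonyl is bonded to -O-C, not to a halogen.
(B) has a methyl-ester group (-C(=O)OCH3) but the carbonyl is bonded to -O-C, not to a halogen.
(C) has a chloro substituent but the Cl is not on a carbonyl carbon.
(D) contains an acyl chloride (-C(=O)Cl), which satisfies every atom and bond constraint.
So the answer is (D).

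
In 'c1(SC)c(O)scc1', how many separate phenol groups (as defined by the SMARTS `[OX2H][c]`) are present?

1

[OX2H][c] is the SMARTS for a phenol: a hydroxyl oxygen attached to an aromatic carbon.
Exactly one fragment in the molecule meets all constraints, giving 1 match.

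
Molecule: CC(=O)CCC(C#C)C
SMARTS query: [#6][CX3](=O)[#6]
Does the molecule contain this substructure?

The pattern [#6][CX3](=O)[#6] describes a carbonyl carbon (no H) flanked by two carbons — a ketone.
The molecule carries an acetyl/ketone group (-C(=O)CH3), whose atoms satisfy every constraint of the query, so the pattern matches.

Yes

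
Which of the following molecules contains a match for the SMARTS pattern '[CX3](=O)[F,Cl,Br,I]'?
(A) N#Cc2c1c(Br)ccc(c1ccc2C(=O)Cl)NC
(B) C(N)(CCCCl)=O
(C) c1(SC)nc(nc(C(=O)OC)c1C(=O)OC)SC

A

[CX3](=O)[F,Cl,Br,I] describes a carbonyl carbon bonded to a halogen (an acyl halide).
(A) contains an acyl chloride (-C(=O)Cl), which satisfies every atom and bond constraint.
(B) has a chloro substituent but the Cl is not on a carbonyl carbon.
(C) has a methyl-ester group (-C(=O)OCH3) but the carbonyl is bonded to -O-C, not to a halogen.
So the answer is (A).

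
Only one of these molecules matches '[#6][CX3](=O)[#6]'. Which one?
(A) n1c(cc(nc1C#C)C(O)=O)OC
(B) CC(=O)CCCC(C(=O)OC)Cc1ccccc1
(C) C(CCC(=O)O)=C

[#6][CX3](=O)[#6] describes a carbonyl carbon (no H) flanked by two carbons (a ketone).
(A) has a carboxylic acid group (-C(=O)OH) but one neighbour of the carbonyl carbon is O, not C.
(B) contains an acetyl/ketone group (-C(=O)CH3), which satisfies every atom and bond constraint.
(C) has a carboxylic acid group (-C(=O)OH) but one neighbour of the carbonyl carbon is O, not C.
So the answer is (B).

B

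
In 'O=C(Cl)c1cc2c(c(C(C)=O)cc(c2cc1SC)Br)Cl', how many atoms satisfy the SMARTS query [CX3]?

The query [CX3] means: C with X3: aliphatic carbon with exactly 3 total connections.
Check the 20 heavy atoms by environment: 10× c (aromatic, X3) → no; 1× S (X2) → no; 2× C (X4) → no; 2× C (X3) → match; 2× O (X1) → no; 2× Cl (X1) → no; 1× Br (X1) → no.
That gives 2 matching atoms.

2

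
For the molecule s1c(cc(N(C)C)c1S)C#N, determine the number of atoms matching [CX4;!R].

2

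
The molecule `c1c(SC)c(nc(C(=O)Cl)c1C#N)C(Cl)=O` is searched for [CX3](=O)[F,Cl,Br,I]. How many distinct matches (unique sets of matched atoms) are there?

[CX3](=O)[F,Cl,Br,I] is the SMARTS for an acyl halide: a carbonyl carbon bonded to a halogen.
The molecule carries 2 separate instances of an acyl chloride (-C(=O)Cl) meeting every constraint; each maps to a distinct set of atoms, giving 2 matches.

2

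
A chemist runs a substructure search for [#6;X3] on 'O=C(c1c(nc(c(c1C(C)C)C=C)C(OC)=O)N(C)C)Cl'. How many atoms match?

9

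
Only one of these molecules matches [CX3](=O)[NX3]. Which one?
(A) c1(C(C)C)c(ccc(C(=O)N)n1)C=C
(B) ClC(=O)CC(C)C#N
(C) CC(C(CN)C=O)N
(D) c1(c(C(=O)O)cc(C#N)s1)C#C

[CX3](=O)[NX3] describes a carbonyl carbon bonded to a trivalent nitrogen (an amide).
(A) contains a primary amide (-C(=O)NH2), which satisfies every atom and bond constraint.
(B) has a nitrile (-C#N) but the nitrile N is NX1 (triple-bonded), not NX3.
(C) has a primary amino group (-NH2) but the -NH2 is not attached to a carbonyl carbon.
(D) has a carboxylic acid group (-C(=O)OH) but the carbonyl is bonded to O, not to an NX3 nitrogen.
So the answer is (A).

A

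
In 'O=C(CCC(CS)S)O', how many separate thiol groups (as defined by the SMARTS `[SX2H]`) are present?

[SX2H] is the SMARTS for a thiol: an aliphatic sulfur with two connections, one being H.
The molecule carries 2 separate instances of a thiol (-SH) meeting every constraint; each maps to a distinct set of atoms, giving 2 matches.

2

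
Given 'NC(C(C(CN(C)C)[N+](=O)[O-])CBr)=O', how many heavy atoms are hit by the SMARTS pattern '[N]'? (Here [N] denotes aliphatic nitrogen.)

The query [N] means: uppercase N matches aliphatic (non-aromatic) nitrogen only.
Check the 14 heavy atoms by environment: 7× C → no; 1× N (charge +1) → match; 1× O (charge -1) → no; 2× O → no; 2× N → match; 1× Br → no.
Summing the matching environments: 1 + 2 = 3 matching atoms.

3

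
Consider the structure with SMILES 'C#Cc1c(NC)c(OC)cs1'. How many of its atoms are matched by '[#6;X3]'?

4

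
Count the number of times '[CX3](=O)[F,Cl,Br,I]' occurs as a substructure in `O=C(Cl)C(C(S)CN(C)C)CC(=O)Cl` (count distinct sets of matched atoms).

[CX3](=O)[F,Cl,Br,I] is the SMARTS for an acyl halide: a carbonyl carbon bonded to a halogen.
The molecule carries 2 separate instances of an acyl chloride (-C(=O)Cl) meeting every constraint; each maps to a distinct set of atoms, giving 2 matches.

2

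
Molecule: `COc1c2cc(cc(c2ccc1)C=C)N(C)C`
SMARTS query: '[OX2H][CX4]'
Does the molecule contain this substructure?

No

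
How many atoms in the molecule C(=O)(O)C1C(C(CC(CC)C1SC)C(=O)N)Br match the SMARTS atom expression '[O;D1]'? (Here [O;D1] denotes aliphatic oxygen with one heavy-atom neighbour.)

3

The query [O;D1] means: aliphatic oxygen bonded to exactly one heavy atom.
Check the 17 heavy atoms by environment: 7× C (D3) → no; 2× C (D2) → no; 3× O (D1) → match; 1× N (D1) → no; 1× Br (D1) → no; 1× S (D2) → no; 2× C (D1) → no.
That gives 3 matching atoms.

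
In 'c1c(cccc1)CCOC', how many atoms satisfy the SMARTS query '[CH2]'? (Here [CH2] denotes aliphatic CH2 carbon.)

The query [CH2] means: aliphatic carbon with exactly two hydrogens.
Check the 10 heavy atoms by environment: 2× C (H2) → match; 1× c (aromatic, H0) → no; 5× c (aromatic, H1) → no; 1× O (H0) → no; 1× C (H3) → no.
That gives 2 matching atoms.

2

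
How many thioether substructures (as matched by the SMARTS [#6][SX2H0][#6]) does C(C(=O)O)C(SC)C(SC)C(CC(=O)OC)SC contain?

3

[#6][SX2H0][#6] is the SMARTS for a thioether: an aliphatic sulfur bridging two carbons with no H on the sulfur.
The molecule carries 3 separate instances of a methylthio ether (-SCH3) meeting every constraint; each maps to a distinct set of atoms, giving 3 matches.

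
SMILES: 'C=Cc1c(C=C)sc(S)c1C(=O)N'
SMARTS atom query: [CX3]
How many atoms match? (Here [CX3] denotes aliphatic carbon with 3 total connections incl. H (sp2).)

The query [CX3] means: C with X3: aliphatic carbon with exactly 3 total connections.
Check the 13 heavy atoms by environment: 1× s (aromatic, X2) → no; 4× c (aromatic, X3) → no; 5× C (X3) → match; 1× S (X2) → no; 1× O (X1) → no; 1× N (X3) → no.
That gives 5 matching atoms.

5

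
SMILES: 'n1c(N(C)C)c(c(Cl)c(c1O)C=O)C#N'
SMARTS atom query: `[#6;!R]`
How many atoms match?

Check the 15 heavy atoms by environment: 1× n (aromatic, in 6-ring) → no; 5× c (aromatic, in 6-ring) → no; 4× C (acyclic) → match; 2× O (acyclic) → no; 2× N (acyclic) → no; 1× Cl (acyclic) → no.
That gives 4 matching atoms.

4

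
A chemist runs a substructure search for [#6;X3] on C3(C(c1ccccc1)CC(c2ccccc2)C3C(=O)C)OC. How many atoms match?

13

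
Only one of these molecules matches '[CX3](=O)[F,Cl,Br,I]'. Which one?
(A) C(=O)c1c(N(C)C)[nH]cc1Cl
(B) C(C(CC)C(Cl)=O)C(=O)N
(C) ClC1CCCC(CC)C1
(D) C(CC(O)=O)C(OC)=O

B

[CX3](=O)[F,Cl,Br,I] describes a carbonyl carbon bonded to a halogen (an acyl halide).
(A) has a chloro substituent but the Cl is not on a carbonyl carbon.
(B) contains an acyl chloride (-C(=O)Cl), which satisfies every atom and bond constraint.
(C) has a chloro substituent but the Cl is not on a carbonyl carbon.
(D) has a carboxylic acid group (-C(=O)OH) but the carbonyl is bonded to -OH, not to a halogen.
So the answer is (B).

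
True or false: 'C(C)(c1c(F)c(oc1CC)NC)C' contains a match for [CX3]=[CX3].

The pattern [CX3]=[CX3] describes a non-aromatic C=C double bond between two sp2 carbons — an alkene.
The closest candidate here is an ethyl group (-CH2CH3), but its C-C bond is a single bond between CX4 carbons, not CX3=CX3. No other fragment satisfies the full query, so there is no match.

False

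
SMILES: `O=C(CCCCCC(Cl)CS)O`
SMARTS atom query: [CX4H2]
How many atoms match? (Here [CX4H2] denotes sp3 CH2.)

6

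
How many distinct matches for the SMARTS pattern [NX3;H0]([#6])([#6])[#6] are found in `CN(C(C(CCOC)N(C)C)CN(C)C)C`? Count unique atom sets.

3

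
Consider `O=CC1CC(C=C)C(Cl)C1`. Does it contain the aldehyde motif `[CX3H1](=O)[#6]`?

The pattern [CX3H1](=O)[#6] describes an sp2 carbon with one H, double-bonded to O and single-bonded to carbon — an aldehyde.
The molecule carries an aldehyde (-CHO), whose atoms satisfy every constraint of the query, so the pattern matches.

Yes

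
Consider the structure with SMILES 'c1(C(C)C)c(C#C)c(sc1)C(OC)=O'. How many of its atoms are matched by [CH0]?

The query [CH0] means: aliphatic carbon with no attached hydrogen.
Check the 14 heavy atoms by environment: 1× s (aromatic, H0) → no; 3× c (aromatic, H0) → no; 1× c (aromatic, H1) → no; 2× C (H0) → match; 2× O (H0) → no; 3× C (H3) → no; 2× C (H1) → no.
That gives 2 matching atoms.

2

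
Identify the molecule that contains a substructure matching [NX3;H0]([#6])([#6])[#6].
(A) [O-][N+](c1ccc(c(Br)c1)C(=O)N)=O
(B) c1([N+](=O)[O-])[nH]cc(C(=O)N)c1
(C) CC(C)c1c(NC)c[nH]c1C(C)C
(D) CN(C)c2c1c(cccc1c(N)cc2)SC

[NX3;H0]([#6])([#6])[#6] describes a trivalent nitrogen with no H, bonded to three carbons (a tertiary amine).
(A) has a primary amide (-C(=O)NH2) but the amide nitrogen has H2 and only one carbon neighbour.
(B) has a primary amide (-C(=O)NH2) but the amide nitrogen has H2 and only one carbon neighbour.
(C) has an N-methylamino group (-NHCH3) but the nitrogen still has one H (H1), not H0.
(D) contains a dimethylamino group (-N(CH3)2), which satisfies every atom and bond constraint.
So the answer is (D).

D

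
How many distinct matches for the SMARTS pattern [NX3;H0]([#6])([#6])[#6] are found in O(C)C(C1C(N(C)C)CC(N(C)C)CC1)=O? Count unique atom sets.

[NX3;H0]([#6])([#6])[#6] is the SMARTS for a tertiary amine: a trivalent nitrogen with no H, bonded to three carbons.
The molecule carries 2 separate instances of a dimethylamino group (-N(CH3)2) meeting every constraint; each maps to a distinct set of atoms, giving 2 matches.

2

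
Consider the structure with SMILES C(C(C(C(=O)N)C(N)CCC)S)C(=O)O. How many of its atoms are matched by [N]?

2

The query [N] means: uppercase N matches aliphatic (non-aromatic) nitrogen only.
Check the 15 heavy atoms by environment: 9× C → no; 1× S → no; 2× N → match; 3× O → no.
That gives 2 matching atoms.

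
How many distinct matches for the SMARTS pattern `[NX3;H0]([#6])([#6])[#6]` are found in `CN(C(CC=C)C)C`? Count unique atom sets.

[NX3;H0]([#6])([#6])[#6] is the SMARTS for a tertiary amine: a trivalent nitrogen with no H, bonded to three carbons.
Exactly one fragment in the molecule meets all constraints, giving 1 match.

1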